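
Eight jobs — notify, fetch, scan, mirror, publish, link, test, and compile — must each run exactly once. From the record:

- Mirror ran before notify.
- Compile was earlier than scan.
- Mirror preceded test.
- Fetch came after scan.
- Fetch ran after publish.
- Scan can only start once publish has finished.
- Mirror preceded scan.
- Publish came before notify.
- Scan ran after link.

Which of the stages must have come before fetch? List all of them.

Directly stated before fetch: publish and scan.
Compile reaches fetch via compile → scan → fetch.
Link reaches fetch via link → scan → fetch.
Mirror reaches fetch via mirror → scan → fetch.
No chain forces test (or any of the others) ahead of fetch.

compile, link, mirror, publish, scan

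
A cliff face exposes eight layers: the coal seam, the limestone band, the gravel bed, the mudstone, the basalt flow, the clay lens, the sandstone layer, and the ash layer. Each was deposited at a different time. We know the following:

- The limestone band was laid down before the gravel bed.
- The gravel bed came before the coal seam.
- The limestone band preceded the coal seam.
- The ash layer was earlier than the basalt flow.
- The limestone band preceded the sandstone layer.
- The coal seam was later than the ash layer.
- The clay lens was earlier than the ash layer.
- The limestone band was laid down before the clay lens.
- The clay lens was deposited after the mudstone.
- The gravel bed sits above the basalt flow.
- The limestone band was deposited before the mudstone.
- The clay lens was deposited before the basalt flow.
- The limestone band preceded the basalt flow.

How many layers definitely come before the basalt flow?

Directly stated before the basalt flow: the ash layer, the clay lens, and the limestone band.
The mudstone reaches the basalt flow via the mudstone → the clay lens → the basalt flow.
No chain forces the sandstone layer (or any of the others) ahead of the basalt flow.
That's the ash layer, the clay lens, the limestone band, and the mudstone — 4 in all.

4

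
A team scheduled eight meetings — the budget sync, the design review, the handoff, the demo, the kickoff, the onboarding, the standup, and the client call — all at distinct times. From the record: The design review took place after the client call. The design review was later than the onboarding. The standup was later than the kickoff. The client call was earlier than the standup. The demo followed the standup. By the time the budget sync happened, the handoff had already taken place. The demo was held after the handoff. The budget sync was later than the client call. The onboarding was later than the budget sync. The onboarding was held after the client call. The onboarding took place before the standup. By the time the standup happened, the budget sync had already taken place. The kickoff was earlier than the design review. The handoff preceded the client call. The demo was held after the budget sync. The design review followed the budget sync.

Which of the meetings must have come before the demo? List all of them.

Directly stated before the demo: the budget sync, the handoff, and the standup.
The client call reaches the demo via the client call → the budget sync → the demo.
The kickoff reaches the demo via the kickoff → the standup → the demo.
The onboarding reaches the demo via the onboarding → the standup → the demo.
No chain forces the design review ahead of the demo.

the budget sync, the client call, the handoff, the kickoff, the onboarding, the standup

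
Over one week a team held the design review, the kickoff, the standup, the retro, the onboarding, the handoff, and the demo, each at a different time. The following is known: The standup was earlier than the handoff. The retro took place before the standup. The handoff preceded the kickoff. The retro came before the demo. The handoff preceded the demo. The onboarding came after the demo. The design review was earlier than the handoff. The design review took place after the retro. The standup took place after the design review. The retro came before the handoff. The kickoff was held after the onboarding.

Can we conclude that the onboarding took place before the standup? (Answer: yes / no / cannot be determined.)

no

Tracing the constraints gives the standup → the handoff → the demo → the onboarding, so the standup must come before the onboarding.
That means the onboarding cannot be before the standup.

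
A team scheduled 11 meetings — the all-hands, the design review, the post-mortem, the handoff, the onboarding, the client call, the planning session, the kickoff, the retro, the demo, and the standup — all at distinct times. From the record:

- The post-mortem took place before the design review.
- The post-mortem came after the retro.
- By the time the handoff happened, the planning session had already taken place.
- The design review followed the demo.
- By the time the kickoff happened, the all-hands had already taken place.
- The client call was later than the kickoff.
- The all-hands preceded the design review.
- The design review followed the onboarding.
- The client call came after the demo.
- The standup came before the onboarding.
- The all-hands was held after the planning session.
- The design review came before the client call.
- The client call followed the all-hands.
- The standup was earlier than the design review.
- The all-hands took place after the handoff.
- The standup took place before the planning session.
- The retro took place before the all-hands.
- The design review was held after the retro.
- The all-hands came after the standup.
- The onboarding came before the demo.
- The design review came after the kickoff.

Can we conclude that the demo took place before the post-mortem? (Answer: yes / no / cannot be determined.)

No chain of stated constraints runs from the demo to the post-mortem, and none runs from the post-mortem to the demo either.
So the relative order of the demo and the post-mortem is not fixed by the given facts.

cannot be determined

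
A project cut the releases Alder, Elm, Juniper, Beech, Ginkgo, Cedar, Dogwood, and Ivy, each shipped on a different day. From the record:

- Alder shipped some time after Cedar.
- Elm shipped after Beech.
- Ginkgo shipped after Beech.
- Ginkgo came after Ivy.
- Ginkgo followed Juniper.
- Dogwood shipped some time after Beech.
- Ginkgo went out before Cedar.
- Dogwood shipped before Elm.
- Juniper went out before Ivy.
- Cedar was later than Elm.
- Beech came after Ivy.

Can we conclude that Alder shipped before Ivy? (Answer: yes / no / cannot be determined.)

Tracing the constraints gives Ivy → Ginkgo → Cedar → Alder, so Ivy must come before Alder.
That means Alder cannot be before Ivy.

no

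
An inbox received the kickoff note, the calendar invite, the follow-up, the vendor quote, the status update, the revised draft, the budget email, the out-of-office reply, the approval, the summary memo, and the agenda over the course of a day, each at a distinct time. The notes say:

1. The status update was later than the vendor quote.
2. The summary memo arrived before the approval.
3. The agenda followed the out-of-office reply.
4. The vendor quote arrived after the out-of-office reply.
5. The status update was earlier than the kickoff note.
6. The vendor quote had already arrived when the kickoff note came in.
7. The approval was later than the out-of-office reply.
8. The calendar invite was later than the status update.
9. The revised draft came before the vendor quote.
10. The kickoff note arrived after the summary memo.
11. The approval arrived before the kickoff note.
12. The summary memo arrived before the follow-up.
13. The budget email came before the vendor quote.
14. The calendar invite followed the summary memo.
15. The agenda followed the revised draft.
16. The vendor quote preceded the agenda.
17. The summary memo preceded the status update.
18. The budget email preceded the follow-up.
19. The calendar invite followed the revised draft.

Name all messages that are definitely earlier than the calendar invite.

Directly stated before the calendar invite: the revised draft, the status update, and the summary memo.
The budget email reaches the calendar invite via the budget email → the vendor quote → the status update → the calendar invite.
The out-of-office reply reaches the calendar invite via the out-of-office reply → the vendor quote → the status update → the calendar invite.
The vendor quote reaches the calendar invite via the vendor quote → the status update → the calendar invite.
No chain forces the kickoff note (or any of the others) ahead of the calendar invite.

the budget email, the out-of-office reply, the revised draft, the status update, the summary memo, the vendor quote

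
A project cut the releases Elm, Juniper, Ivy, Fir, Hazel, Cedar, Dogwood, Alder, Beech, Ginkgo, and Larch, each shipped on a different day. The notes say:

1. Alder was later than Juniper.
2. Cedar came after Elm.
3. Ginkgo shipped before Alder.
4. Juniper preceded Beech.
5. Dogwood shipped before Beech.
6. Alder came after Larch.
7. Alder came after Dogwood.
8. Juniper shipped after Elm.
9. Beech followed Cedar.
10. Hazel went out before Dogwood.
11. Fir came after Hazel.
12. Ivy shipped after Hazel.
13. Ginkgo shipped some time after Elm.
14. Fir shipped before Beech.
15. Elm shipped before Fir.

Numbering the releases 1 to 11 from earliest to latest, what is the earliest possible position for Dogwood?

2

Hazel must come before Dogwood — 1 forced predecessor.
Nothing else is forced ahead of Dogwood, so its earliest slot is position 1 + 1 = 2.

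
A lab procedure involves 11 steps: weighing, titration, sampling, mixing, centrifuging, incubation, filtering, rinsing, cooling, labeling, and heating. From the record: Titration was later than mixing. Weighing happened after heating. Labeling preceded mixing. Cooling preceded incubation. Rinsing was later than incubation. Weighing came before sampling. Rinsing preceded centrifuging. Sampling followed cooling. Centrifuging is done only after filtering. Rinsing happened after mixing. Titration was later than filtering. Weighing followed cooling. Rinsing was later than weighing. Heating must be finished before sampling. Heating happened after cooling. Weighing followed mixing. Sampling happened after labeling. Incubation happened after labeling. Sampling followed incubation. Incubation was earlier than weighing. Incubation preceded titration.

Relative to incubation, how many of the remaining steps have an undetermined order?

Forced before incubation: cooling and labeling; forced after incubation: centrifuging, rinsing, sampling, titration, and weighing.
That leaves filtering, heating, and mixing with no forced order relative to incubation — 3.

3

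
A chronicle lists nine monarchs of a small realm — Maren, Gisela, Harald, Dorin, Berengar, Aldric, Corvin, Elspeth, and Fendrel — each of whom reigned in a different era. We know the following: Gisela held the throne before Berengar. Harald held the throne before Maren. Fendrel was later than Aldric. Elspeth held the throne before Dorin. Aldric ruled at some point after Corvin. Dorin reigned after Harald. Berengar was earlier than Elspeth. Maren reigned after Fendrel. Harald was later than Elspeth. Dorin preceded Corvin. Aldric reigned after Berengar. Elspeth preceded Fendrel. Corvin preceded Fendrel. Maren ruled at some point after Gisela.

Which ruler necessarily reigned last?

Maren

Every other ruler has a chain of constraints placing them before Maren, so Maren is last.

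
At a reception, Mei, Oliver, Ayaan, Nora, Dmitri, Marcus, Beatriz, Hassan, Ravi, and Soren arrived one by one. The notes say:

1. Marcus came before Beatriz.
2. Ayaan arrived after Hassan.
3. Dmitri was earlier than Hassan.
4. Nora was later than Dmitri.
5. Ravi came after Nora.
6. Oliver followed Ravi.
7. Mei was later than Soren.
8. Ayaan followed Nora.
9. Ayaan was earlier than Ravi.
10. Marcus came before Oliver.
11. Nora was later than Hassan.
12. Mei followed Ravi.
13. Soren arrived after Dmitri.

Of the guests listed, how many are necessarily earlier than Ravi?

4

Directly stated before Ravi: Ayaan and Nora.
Dmitri reaches Ravi via Dmitri → Nora → Ravi.
Hassan reaches Ravi via Hassan → Ayaan → Ravi.
No chain forces Beatriz (or any of the others) ahead of Ravi.
That's Ayaan, Dmitri, Hassan, and Nora — 4 in all.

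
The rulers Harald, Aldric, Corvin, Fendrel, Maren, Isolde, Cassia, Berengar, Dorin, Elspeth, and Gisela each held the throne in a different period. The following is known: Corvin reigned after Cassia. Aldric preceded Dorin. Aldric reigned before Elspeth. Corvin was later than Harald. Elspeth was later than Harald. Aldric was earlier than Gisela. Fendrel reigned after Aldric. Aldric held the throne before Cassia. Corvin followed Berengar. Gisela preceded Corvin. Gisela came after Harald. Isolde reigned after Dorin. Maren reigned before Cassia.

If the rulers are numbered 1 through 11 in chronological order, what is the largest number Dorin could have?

10

Dorin must come before Isolde — 1 ruler forced after them.
Everything else can be placed before Dorin in some valid order, so Dorin can sit as late as position 11 − 1 = 10.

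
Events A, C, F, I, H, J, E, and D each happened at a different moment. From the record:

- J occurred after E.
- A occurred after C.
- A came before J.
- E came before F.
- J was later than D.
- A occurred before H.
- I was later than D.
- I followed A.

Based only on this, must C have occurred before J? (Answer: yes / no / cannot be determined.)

yes

Chain the constraints: C → A → J. Each link is directly stated, so C comes before J.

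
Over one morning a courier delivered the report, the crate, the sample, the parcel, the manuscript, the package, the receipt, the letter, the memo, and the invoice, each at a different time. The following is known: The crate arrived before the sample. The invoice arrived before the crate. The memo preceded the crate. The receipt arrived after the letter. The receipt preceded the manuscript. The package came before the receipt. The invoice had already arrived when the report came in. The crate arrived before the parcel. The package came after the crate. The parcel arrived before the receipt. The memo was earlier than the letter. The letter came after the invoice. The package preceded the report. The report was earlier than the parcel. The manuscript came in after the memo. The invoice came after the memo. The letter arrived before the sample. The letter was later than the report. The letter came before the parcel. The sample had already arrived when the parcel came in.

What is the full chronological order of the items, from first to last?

the memo, the invoice, the crate, the package, the report, the letter, the sample, the parcel, the receipt, the manuscript

The constraints fix every adjacent pair, so only one ordering works:
the memo → the invoice → the crate → the package → the report → the letter → the sample → the parcel → the receipt → the manuscript.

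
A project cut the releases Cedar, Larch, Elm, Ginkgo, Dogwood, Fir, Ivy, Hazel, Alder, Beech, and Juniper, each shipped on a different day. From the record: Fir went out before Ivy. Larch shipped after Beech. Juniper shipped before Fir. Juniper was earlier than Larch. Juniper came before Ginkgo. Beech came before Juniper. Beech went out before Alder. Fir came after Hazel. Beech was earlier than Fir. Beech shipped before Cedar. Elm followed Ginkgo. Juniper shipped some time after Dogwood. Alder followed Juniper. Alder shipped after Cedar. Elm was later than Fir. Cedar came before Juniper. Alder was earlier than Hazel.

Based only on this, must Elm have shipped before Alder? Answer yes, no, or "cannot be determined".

Tracing the constraints gives Alder → Hazel → Fir → Elm, so Alder must come before Elm.
That means Elm cannot be before Alder.

no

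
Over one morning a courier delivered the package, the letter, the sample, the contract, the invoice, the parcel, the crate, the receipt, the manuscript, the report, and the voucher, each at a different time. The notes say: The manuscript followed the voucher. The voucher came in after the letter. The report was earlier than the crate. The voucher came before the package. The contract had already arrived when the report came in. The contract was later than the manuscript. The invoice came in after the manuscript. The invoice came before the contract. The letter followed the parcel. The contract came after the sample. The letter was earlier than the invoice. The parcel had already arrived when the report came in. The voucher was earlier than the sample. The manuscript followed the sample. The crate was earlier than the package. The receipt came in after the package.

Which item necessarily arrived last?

the receipt

Every other item has a chain of constraints placing it before the receipt, so the receipt is last.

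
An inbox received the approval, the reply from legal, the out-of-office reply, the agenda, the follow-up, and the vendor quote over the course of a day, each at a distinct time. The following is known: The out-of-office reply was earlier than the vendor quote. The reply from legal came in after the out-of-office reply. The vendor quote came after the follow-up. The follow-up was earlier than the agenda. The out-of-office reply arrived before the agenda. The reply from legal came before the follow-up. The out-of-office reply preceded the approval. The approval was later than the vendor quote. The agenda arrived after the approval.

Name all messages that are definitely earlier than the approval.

the follow-up, the out-of-office reply, the reply from legal, the vendor quote

Directly stated before the approval: the out-of-office reply and the vendor quote.
The follow-up reaches the approval via the follow-up → the vendor quote → the approval.
The reply from legal reaches the approval via the reply from legal → the follow-up → the vendor quote → the approval.
No chain forces the agenda ahead of the approval.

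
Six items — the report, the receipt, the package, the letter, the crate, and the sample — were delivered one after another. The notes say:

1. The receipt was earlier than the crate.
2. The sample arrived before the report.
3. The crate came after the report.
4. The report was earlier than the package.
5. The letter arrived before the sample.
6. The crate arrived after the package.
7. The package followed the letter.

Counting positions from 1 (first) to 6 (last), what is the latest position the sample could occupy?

3

The sample must come before the crate, the package, and the report — 3 items forced after it.
Everything else can be placed before the sample in some valid order, so the sample can sit as late as position 6 − 3 = 3.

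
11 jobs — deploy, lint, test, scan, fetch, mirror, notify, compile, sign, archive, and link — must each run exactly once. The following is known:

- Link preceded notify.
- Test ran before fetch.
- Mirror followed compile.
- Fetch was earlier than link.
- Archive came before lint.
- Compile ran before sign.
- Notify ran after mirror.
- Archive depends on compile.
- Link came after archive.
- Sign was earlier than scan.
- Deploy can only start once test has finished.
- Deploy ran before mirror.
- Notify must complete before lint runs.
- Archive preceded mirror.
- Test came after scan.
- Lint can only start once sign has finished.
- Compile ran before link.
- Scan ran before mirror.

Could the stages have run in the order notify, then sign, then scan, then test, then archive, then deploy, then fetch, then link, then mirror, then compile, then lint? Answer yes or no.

The constraints require compile before mirror, but in the proposed sequence mirror appears ahead of compile. That one violation is enough.

no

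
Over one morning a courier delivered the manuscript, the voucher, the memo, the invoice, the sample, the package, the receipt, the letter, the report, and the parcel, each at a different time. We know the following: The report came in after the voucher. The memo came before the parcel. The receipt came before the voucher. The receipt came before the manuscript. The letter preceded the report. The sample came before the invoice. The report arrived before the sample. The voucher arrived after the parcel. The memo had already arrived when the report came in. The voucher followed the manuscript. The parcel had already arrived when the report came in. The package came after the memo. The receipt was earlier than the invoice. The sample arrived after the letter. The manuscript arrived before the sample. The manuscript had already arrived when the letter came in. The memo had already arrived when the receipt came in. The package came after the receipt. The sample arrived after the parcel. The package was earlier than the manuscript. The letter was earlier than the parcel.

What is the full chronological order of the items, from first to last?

The constraints fix every adjacent pair, so only one ordering works:
the memo → the receipt → the package → the manuscript → the letter → the parcel → the voucher → the report → the sample → the invoice.

the memo, the receipt, the package, the manuscript, the letter, the parcel, the voucher, the report, the sample, the invoice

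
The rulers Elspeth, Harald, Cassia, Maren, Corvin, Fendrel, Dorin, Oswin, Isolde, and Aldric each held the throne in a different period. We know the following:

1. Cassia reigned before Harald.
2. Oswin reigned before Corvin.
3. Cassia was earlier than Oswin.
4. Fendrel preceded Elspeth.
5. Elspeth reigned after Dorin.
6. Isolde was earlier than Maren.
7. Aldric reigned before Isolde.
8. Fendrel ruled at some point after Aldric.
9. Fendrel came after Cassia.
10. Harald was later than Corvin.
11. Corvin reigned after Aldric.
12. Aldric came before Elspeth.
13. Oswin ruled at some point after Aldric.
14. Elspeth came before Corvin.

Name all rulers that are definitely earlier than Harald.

Aldric, Cassia, Corvin, Dorin, Elspeth, Fendrel, Oswin

Directly stated before Harald: Cassia and Corvin.
Aldric reaches Harald via Aldric → Corvin → Harald.
Dorin reaches Harald via Dorin → Elspeth → Corvin → Harald.
Elspeth reaches Harald via Elspeth → Corvin → Harald.
Likewise Fendrel and Oswin each reach Harald by chaining the stated constraints.
No chain forces Maren (or any of the others) ahead of Harald.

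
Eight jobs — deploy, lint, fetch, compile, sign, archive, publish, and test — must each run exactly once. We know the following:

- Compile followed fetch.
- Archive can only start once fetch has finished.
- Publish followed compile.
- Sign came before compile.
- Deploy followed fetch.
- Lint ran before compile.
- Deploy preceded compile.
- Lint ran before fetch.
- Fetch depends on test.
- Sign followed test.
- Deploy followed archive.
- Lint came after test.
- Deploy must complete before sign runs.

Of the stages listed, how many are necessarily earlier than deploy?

Directly stated before deploy: archive and fetch.
Lint reaches deploy via lint → fetch → deploy.
Test reaches deploy via test → fetch → deploy.
No chain forces sign (or any of the others) ahead of deploy.
That's archive, fetch, lint, and test — 4 in all.

4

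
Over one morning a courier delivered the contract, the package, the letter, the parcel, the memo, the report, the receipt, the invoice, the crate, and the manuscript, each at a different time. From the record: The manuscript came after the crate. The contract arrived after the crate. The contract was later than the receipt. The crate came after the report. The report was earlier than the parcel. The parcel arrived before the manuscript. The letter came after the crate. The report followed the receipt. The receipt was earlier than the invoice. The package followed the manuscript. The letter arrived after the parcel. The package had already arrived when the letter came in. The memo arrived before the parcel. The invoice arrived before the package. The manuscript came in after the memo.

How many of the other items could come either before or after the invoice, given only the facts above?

Forced before the invoice: the receipt; forced after the invoice: the letter and the package.
That leaves the contract, the crate, the manuscript, the memo, the parcel, and the report with no forced order relative to the invoice — 6.

6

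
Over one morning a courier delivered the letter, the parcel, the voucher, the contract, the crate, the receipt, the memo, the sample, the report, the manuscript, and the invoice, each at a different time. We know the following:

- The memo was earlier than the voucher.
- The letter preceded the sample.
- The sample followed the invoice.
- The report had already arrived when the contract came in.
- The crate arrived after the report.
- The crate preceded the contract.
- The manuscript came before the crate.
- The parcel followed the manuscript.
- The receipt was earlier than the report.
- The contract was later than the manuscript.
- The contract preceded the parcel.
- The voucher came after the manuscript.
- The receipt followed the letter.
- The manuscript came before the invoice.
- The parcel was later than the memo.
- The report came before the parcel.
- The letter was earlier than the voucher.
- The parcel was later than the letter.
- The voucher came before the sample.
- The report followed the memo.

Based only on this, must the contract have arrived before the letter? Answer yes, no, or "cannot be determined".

Tracing the constraints gives the letter → the receipt → the report → the contract, so the letter must come before the contract.
That means the contract cannot be before the letter.

no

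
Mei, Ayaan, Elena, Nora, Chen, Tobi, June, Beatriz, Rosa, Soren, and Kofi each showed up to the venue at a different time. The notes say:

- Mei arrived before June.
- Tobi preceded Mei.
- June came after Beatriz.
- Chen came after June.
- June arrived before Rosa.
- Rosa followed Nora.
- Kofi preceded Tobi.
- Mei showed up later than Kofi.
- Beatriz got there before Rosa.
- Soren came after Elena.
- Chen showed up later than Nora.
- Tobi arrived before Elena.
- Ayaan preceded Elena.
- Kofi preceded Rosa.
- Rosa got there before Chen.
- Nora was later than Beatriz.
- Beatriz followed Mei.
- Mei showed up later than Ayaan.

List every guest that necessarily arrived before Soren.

Directly stated before Soren: Elena.
Ayaan reaches Soren via Ayaan → Elena → Soren.
Kofi reaches Soren via Kofi → Tobi → Elena → Soren.
Tobi reaches Soren via Tobi → Elena → Soren.
No chain forces Rosa (or any of the others) ahead of Soren.

Ayaan, Elena, Kofi, Tobi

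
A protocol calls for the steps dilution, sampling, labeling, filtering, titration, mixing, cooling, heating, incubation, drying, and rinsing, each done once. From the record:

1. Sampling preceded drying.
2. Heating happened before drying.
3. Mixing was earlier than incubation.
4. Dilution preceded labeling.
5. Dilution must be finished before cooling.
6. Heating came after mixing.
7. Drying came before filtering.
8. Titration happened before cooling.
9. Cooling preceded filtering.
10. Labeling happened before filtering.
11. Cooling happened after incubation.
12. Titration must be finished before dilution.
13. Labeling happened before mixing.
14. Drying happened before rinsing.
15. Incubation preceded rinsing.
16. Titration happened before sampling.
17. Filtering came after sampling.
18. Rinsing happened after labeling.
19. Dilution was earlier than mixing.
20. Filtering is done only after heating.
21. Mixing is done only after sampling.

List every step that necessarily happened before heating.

dilution, labeling, mixing, sampling, titration

Directly stated before heating: mixing.
Dilution reaches heating via dilution → mixing → heating.
Labeling reaches heating via labeling → mixing → heating.
Sampling reaches heating via sampling → mixing → heating.
Likewise titration reaches heating by chaining the stated constraints.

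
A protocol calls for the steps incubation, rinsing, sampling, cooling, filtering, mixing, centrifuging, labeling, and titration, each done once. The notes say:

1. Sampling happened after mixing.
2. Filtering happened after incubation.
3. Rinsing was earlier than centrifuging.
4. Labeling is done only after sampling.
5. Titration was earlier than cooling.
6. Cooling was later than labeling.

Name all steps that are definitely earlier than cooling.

labeling, mixing, sampling, titration

Directly stated before cooling: labeling and titration.
Mixing reaches cooling via mixing → sampling → labeling → cooling.
Sampling reaches cooling via sampling → labeling → cooling.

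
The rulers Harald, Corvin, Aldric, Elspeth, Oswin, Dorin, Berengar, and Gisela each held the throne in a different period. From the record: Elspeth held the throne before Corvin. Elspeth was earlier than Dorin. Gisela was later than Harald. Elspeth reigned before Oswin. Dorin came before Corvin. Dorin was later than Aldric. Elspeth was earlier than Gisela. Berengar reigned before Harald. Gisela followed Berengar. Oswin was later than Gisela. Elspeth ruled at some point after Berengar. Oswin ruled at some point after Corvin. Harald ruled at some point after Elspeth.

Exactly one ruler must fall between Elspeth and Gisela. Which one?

Harald

Tracing the constraints gives Elspeth → Harald → Gisela, so Harald sits after Elspeth and before Gisela.
No other ruler is forced both after Elspeth and before Gisela.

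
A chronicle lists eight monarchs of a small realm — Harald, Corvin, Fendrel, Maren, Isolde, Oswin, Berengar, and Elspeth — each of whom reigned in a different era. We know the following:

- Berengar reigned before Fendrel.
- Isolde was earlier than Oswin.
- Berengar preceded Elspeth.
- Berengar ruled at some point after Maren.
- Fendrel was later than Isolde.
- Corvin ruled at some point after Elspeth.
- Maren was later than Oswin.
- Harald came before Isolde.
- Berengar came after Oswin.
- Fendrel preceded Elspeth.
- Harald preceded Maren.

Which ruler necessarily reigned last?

Every other ruler has a chain of constraints placing them before Corvin, so Corvin is last.

Corvin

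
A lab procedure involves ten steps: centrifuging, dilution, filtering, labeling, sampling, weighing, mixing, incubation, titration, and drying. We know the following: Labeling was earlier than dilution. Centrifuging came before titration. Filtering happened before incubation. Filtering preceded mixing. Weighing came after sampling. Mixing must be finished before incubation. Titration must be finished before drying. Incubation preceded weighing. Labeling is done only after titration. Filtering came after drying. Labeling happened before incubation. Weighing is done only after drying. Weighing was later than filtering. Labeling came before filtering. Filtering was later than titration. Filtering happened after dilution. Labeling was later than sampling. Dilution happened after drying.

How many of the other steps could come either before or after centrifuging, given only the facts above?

Forced after centrifuging: dilution, drying, filtering, incubation, labeling, mixing, titration, and weighing.
That leaves sampling with no forced order relative to centrifuging — 1.

1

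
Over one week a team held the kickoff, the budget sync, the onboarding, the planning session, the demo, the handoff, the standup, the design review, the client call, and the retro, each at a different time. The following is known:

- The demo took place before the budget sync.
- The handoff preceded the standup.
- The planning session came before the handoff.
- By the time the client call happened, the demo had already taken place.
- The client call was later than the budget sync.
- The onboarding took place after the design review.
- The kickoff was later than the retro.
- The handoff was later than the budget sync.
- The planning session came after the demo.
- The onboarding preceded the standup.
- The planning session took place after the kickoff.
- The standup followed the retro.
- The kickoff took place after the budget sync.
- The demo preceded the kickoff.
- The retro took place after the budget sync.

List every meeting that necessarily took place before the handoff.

Directly stated before the handoff: the budget sync and the planning session.
The demo reaches the handoff via the demo → the budget sync → the handoff.
The kickoff reaches the handoff via the kickoff → the planning session → the handoff.
The retro reaches the handoff via the retro → the kickoff → the planning session → the handoff.
No chain forces the design review (or any of the others) ahead of the handoff.

the budget sync, the demo, the kickoff, the planning session, the retro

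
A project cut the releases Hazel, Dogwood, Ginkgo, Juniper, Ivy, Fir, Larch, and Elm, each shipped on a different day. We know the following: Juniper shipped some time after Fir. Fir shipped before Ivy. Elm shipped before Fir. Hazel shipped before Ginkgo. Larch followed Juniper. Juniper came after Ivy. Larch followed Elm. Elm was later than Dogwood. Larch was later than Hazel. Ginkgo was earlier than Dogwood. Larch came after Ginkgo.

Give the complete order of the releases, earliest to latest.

The constraints fix every adjacent pair, so only one ordering works:
Hazel → Ginkgo → Dogwood → Elm → Fir → Ivy → Juniper → Larch.

Hazel, Ginkgo, Dogwood, Elm, Fir, Ivy, Juniper, Larch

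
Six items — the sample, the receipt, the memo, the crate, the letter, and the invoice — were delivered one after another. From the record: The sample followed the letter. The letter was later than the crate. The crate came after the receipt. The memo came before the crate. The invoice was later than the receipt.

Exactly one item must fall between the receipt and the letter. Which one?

Tracing the constraints gives the receipt → the crate → the letter, so the crate sits after the receipt and before the letter.
No other item is forced both after the receipt and before the letter.

the crate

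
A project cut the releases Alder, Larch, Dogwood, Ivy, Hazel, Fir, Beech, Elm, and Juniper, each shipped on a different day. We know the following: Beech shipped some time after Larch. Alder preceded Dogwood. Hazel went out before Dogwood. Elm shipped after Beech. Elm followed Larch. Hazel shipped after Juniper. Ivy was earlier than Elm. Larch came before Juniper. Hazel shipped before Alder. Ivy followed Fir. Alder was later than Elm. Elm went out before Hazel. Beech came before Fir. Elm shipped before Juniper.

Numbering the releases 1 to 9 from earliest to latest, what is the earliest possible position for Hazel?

7

Beech, Elm, Fir, Ivy, Juniper, and Larch must all come before Hazel — 6 forced predecessors.
Nothing else is forced ahead of Hazel, so its earliest slot is position 6 + 1 = 7.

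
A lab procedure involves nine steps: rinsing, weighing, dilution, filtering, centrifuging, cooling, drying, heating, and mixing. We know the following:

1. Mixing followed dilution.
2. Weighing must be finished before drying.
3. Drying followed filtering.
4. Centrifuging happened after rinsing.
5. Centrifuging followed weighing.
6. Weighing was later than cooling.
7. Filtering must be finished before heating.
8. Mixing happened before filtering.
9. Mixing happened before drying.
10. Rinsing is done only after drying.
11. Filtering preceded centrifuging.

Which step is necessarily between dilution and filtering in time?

mixing

Tracing the constraints gives dilution → mixing → filtering, so mixing sits after dilution and before filtering.
No other step is forced both after dilution and before filtering.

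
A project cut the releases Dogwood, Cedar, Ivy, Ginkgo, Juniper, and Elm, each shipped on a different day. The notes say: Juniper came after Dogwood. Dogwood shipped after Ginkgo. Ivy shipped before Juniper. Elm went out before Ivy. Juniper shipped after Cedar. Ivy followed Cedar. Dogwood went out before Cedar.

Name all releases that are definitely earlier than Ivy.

Cedar, Dogwood, Elm, Ginkgo

Directly stated before Ivy: Cedar and Elm.
Dogwood reaches Ivy via Dogwood → Cedar → Ivy.
Ginkgo reaches Ivy via Ginkgo → Dogwood → Cedar → Ivy.
No chain forces Juniper ahead of Ivy.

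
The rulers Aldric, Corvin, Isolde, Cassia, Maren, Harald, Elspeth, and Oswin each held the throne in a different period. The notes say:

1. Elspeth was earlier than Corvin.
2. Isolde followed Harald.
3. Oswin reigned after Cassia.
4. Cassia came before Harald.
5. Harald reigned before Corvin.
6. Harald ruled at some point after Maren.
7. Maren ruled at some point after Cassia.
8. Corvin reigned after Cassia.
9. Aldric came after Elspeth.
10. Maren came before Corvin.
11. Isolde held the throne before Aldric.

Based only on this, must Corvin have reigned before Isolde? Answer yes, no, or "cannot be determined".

cannot be determined

No chain of stated constraints runs from Corvin to Isolde, and none runs from Isolde to Corvin either.
So the relative order of Corvin and Isolde is not fixed by the given facts.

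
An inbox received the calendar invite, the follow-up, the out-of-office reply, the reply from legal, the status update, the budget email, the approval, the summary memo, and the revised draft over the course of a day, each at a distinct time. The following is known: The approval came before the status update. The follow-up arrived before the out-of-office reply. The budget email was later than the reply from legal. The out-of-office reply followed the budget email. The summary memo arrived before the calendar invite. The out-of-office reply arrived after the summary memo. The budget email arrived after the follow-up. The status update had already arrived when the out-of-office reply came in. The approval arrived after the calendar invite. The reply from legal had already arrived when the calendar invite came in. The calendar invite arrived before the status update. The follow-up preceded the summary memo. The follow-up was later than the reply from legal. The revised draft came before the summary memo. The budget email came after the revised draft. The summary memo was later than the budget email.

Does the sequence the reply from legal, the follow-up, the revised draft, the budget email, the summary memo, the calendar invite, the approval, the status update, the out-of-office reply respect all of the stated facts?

yes

Check each stated constraint against the proposed order — e.g. the reply from legal is ahead of the calendar invite; the follow-up is ahead of the out-of-office reply. Every pair is in the required order; nothing is violated.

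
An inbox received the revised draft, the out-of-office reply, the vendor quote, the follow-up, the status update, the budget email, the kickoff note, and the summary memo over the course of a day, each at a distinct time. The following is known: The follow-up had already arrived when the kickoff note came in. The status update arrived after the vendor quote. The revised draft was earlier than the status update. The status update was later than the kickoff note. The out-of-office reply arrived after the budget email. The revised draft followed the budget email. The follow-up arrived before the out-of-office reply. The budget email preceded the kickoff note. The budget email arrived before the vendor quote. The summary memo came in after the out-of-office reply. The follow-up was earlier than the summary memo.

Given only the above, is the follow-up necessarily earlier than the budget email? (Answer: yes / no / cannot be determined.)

cannot be determined

No chain of stated constraints runs from the follow-up to the budget email, and none runs from the budget email to the follow-up either.
So the relative order of the follow-up and the budget email is not fixed by the given facts.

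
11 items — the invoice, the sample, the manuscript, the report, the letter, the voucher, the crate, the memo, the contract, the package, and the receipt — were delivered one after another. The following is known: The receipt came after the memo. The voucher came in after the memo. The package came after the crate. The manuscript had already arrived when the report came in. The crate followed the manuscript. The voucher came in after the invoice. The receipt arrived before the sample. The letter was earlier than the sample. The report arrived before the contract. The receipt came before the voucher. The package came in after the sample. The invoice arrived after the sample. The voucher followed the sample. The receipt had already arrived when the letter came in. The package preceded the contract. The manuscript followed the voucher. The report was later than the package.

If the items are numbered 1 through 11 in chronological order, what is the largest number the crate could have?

The crate must come before the contract, the package, and the report — 3 items forced after it.
Everything else can be placed before the crate in some valid order, so the crate can sit as late as position 11 − 3 = 8.

8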